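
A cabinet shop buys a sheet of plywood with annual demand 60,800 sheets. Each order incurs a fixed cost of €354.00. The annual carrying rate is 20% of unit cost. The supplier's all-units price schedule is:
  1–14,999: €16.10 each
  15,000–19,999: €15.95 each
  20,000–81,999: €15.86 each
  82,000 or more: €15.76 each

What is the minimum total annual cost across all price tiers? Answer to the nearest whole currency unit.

TC* ≈ €990,653

Holding cost per unit per year at price C is H = 0.20·C.
Candidates are each tier's EOQ (if it falls in that tier) and each price-break quantity.
EOQ at €16.10 = 3656.3 (feasible in tier 1): TC = 60,800×€16.10 + (60,800/3656.3)×354 + (3656.3/2)×0.20×€16.10 = €990,653.25.
EOQ at €15.95 = 3673.4 < 15000, so use break Q=15000: TC = 60,800×€15.95 + (60,800/15000.0)×354 + (15000.0/2)×0.20×€15.95 = €995,119.88.
EOQ at €15.86 = 3683.8 < 20000, so use break Q=20000: TC = 60,800×€15.86 + (60,800/20000.0)×354 + (20000.0/2)×0.20×€15.86 = €997,084.16.
EOQ at €15.76 = 3695.5 < 82000, so use break Q=82000: TC = 60,800×€15.76 + (60,800/82000.0)×354 + (82000.0/2)×0.20×€15.76 = €1,087,702.48.
Lowest total cost among the candidates is at Q = 3656.3.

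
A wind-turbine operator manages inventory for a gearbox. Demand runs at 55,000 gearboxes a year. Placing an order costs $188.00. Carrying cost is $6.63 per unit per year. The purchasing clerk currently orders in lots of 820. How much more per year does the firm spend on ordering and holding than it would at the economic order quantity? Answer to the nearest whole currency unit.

EOQ = √(2DS/H) = √(2 × 55,000 × 188 / 6.63) ≈ 1766.11.
Cost at Q* = (D/Q*)S + (Q*/2)H = √(2DSH) ≈ $11,709.33.
Cost at Q = 820: (55,000/820)×188 + (820/2)×6.63 = $12,609.76 + $2,718.30 = $15,328.06.
Excess = $15,328.06 − $11,709.33 = $3,618.73.

Extra cost ≈ $3,619 per year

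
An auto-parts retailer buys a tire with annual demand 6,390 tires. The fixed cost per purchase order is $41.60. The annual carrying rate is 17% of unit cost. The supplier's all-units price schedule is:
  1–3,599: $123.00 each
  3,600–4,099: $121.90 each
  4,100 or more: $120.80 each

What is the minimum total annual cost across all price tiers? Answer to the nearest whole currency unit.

Holding cost per unit per year at price C is H = 0.17·C.
Candidates are each tier's EOQ (if it falls in that tier) and each price-break quantity.
EOQ at $123.00 = 159.5 (feasible in tier 1): TC = 6,390×$123.00 + (6,390/159.5)×41.6 + (159.5/2)×0.17×$123.00 = $789,304.18.
EOQ at $121.90 = 160.2 < 3600, so use break Q=3600: TC = 6,390×$121.90 + (6,390/3600.0)×41.6 + (3600.0/2)×0.17×$121.90 = $816,316.24.
EOQ at $120.80 = 160.9 < 4100, so use break Q=4100: TC = 6,390×$120.80 + (6,390/4100.0)×41.6 + (4100.0/2)×0.17×$120.80 = $814,075.64.
Lowest total cost among the candidates is at Q = 159.5.

TC* ≈ $789,304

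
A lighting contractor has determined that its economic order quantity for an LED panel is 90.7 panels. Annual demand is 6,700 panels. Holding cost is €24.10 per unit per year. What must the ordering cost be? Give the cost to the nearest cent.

Invert the EOQ relation Q*² = 2DS/H.
From Q* = √(2DS/H): S = Q*²H / (2D) = 90.7² × 24.1 / (2 × 6,700) = 14.7954.

S ≈ €14.80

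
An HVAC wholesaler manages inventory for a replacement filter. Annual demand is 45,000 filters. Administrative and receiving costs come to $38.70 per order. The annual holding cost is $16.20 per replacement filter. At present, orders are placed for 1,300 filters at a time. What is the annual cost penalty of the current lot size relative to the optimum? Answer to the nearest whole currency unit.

EOQ = √(2DS/H) = √(2 × 45,000 × 38.7 / 16.2) ≈ 463.68.
Cost at Q* = (D/Q*)S + (Q*/2)H = √(2DSH) ≈ $7,511.63.
Cost at Q = 1,300: (45,000/1,300)×38.7 + (1,300/2)×16.2 = $1,339.62 + $10,530.00 = $11,869.62.
Excess = $11,869.62 − $7,511.63 = $4,357.98.

Extra cost ≈ $4,358 per year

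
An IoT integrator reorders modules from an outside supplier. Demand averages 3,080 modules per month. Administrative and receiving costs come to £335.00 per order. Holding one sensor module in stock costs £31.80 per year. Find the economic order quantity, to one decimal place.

Annual demand D = 3,080 × 12 = 36,960.
EOQ = √(2DS / H) = √(2 × 36,960 × 335 / 31.8).
= √(24,763,200 / 31.8) = √778,716.9811 ≈ 882.449.

Q* ≈ 882.4 modules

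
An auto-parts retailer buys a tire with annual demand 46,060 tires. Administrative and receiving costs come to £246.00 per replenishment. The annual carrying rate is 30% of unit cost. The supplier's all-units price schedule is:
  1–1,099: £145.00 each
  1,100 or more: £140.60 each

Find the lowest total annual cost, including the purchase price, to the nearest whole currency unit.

TC* ≈ £6,509,536

Holding cost per unit per year at price C is H = 0.30·C.
Candidates are each tier's EOQ (if it falls in that tier) and each price-break quantity.
EOQ at £145.00 = 721.8 (feasible in tier 1): TC = 46,060×£145.00 + (46,060/721.8)×246 + (721.8/2)×0.30×£145.00 = £6,710,097.07.
EOQ at £140.60 = 733.0 < 1100, so use break Q=1100: TC = 46,060×£140.60 + (46,060/1100.0)×246 + (1100.0/2)×0.30×£140.60 = £6,509,535.69.
Lowest total cost among the candidates is at Q = 1100.0.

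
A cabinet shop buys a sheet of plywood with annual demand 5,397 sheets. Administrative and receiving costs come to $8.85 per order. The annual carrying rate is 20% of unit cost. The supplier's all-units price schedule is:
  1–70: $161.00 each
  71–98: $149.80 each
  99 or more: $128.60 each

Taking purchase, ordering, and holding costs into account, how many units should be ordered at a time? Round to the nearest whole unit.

Q* ≈ 99 sheets

Holding cost per unit per year at price C is H = 0.20·C.
For each price level, check whether its EOQ is feasible; otherwise the best quantity at that price is the breakpoint.
EOQ at $161.00 = 54.5 (feasible in tier 1): TC = 5,397×$161.00 + (5,397/54.5)×8.85 + (54.5/2)×0.20×$161.00 = $870,670.84.
EOQ at $149.80 = 56.5 < 71, so use break Q=71: TC = 5,397×$149.80 + (5,397/71.0)×8.85 + (71.0/2)×0.20×$149.80 = $810,206.90.
EOQ at $128.60 = 60.9 < 99, so use break Q=99: TC = 5,397×$128.60 + (5,397/99.0)×8.85 + (99.0/2)×0.20×$128.60 = $695,809.80.
Lowest total cost is $695,809.80 at Q = 99.0.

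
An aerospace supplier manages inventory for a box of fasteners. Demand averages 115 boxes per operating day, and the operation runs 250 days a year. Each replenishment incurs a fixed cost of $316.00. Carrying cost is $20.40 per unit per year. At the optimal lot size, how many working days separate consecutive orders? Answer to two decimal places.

Annual demand D = 115 × 250 = 28,750.
EOQ = √(2DS/H) = √(2 × 28,750 × 316 / 20.4) ≈ 943.76.
Cycle time = Q*/D × 250 = 943.76 / 28,750 × 250 ≈ 8.207 days.

T ≈ 8.21 days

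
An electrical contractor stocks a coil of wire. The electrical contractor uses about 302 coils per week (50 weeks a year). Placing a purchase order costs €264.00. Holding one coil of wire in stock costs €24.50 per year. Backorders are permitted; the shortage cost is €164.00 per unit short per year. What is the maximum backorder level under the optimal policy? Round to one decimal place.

Annual demand D = 302 × 50 = 15,100.
With planned backorders, Q* = √(2DS/H) · √((H+B)/B).
√(2DS/H) = √(2 × 15,100 × 264 / 24.5) = 570.456.
√((H+B)/B) = √((24.5+164)/164) = 1.0721.
Q* ≈ 611.584.
S* = Q* · H/(H+B) = 611.584 × 24.5/188.5 ≈ 79.490.

S* ≈ 79.5 coils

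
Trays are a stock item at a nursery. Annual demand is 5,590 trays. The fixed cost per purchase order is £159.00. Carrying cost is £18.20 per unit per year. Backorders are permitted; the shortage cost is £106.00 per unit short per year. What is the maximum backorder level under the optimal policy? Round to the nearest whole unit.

S* ≈ 50 trays

With planned backorders, Q* = √(2DS/H) · √((H+B)/B).
√(2DS/H) = √(2 × 5,590 × 159 / 18.2) = 312.524.
√((H+B)/B) = √((18.2+106)/106) = 1.0825.
Q* ≈ 338.292.
S* = Q* · H/(H+B) = 338.292 × 18.2/124.2 ≈ 49.573.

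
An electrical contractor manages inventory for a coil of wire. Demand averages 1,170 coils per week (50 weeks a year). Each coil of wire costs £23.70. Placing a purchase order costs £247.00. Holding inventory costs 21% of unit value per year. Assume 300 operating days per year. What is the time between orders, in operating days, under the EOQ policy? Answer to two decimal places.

T ≈ 12.36 days

Annual demand D = 1,170 × 50 = 58,500.
Holding cost H = 0.21 × £23.70 = £4.9770 per unit per year.
EOQ = √(2DS/H) = √(2 × 58,500 × 247 / 4.977) ≈ 2409.67.
Cycle time = Q*/D × 300 = 2409.67 / 58,500 × 300 ≈ 12.357 days.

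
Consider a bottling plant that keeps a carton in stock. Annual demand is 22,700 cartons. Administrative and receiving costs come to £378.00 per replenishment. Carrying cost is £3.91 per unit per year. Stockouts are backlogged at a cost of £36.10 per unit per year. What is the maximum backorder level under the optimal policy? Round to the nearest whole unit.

With planned backorders, Q* = √(2DS/H) · √((H+B)/B).
√(2DS/H) = √(2 × 22,700 × 378 / 3.91) = 2095.007.
√((H+B)/B) = √((3.91+36.1)/36.1) = 1.0528.
Q* ≈ 2205.546.
S* = Q* · H/(H+B) = 2205.546 × 3.91/40.01 ≈ 215.538.

S* ≈ 216 cartons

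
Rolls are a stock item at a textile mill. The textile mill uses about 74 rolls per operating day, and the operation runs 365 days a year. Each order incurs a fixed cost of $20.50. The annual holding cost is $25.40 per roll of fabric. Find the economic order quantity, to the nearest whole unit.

Q* ≈ 209 rolls

Annual demand D = 74 × 365 = 27,010.
EOQ = √(2DS / H) = √(2 × 27,010 × 20.5 / 25.4).
= √(1,107,410 / 25.4) = √43,598.8189 ≈ 208.803.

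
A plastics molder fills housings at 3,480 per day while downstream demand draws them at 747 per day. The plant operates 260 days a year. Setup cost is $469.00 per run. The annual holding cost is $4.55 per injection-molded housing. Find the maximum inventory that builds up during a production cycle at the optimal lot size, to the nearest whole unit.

Annual demand D = 747 × 260 = 194,220.
Production build-up factor (1 − d/p) = 1 − 747/3,480 = 0.7853.
Q* = √(2DS / (H(1 − d/p))) = √(2 × 194,220 × 469 / (4.55 × 0.7853)).
= √(182,178,360 / 3.5733) ≈ 7140.235.
Maximum inventory = Q*(1 − d/p) = 7140.235 × 0.7853 ≈ 5607.547.

I_max ≈ 5,608 housings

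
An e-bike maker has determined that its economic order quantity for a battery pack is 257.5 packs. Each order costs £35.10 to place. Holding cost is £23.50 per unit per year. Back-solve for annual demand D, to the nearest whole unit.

Invert the EOQ relation Q*² = 2DS/H.
From Q* = √(2DS/H): D = Q*²H / (2S) = 257.5² × 23.5 / (2 × 35.1) = 22196.537.

D ≈ 22,197 packs per year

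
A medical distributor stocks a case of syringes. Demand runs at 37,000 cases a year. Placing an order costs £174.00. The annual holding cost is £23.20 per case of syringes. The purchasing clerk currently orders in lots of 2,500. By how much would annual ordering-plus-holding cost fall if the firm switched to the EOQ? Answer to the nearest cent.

EOQ = √(2DS/H) = √(2 × 37,000 × 174 / 23.2) ≈ 744.98.
Cost at Q* = (D/Q*)S + (Q*/2)H = √(2DSH) ≈ £17,283.61.
Cost at Q = 2,500: (37,000/2,500)×174 + (2,500/2)×23.2 = £2,575.20 + £29,000.00 = £31,575.20.
Excess = £31,575.20 − £17,283.61 = £14,291.59.

Extra cost ≈ £14,291.59 per year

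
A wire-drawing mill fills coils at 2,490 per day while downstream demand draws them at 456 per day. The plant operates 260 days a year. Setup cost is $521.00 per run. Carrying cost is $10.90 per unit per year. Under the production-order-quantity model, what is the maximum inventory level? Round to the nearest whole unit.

I_max ≈ 3,043 coils

Annual demand D = 456 × 260 = 118,560.
Production build-up factor (1 − d/p) = 1 − 456/2,490 = 0.8169.
Q* = √(2DS / (H(1 − d/p))) = √(2 × 118,560 × 521 / (10.9 × 0.8169)).
= √(123,539,520 / 8.9039) ≈ 3724.894.
Maximum inventory = Q*(1 − d/p) = 3724.894 × 0.8169 ≈ 3042.745.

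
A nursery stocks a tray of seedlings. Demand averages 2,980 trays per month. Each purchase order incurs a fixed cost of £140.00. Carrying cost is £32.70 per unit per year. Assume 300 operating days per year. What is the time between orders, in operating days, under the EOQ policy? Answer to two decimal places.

Annual demand D = 2,980 × 12 = 35,760.
Q* = √(2DS/H) = √(2 × 35,760 × 140 / 32.7) ≈ 553.36.
Cycle time = Q*/D × 300 = 553.36 / 35,760 × 300 ≈ 4.642 days.

T ≈ 4.64 days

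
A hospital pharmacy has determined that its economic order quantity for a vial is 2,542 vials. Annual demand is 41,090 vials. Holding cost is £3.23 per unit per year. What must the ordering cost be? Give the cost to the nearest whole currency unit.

Invert the EOQ relation Q*² = 2DS/H.
From Q* = √(2DS/H): S = Q*²H / (2D) = 2,542² × 3.23 / (2 × 41,090) = 253.9730.

S ≈ £254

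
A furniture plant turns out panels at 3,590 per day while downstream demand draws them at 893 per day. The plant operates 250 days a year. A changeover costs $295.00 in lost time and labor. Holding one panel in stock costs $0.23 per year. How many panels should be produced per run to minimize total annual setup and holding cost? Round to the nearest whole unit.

Annual demand D = 893 × 250 = 223,250.
Production build-up factor (1 − d/p) = 1 − 893/3,590 = 0.7513.
Q* = √(2DS / (H(1 − d/p))) = √(2 × 223,250 × 295 / (0.23 × 0.7513)).
= √(131,717,500 / 0.1728) ≈ 27609.883.

Q* ≈ 27,610 panels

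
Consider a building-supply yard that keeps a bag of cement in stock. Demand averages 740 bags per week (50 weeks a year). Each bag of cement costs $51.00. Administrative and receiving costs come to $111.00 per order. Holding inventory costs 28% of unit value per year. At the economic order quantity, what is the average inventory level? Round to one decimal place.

Annual demand D = 740 × 50 = 37,000.
Holding cost H = 0.28 × $51.00 = $14.2800 per unit per year.
EOQ = √(2DS/H) = √(2 × 37,000 × 111 / 14.28) ≈ 758.43.
Average inventory = Q*/2 ≈ 758.43 / 2 = 379.213.

Average inventory ≈ 379.2 bags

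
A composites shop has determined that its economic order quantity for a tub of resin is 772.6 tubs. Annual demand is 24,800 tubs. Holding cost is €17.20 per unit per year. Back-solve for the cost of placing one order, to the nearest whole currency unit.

S ≈ €207

Squaring Q* = √(2DS/H) gives Q*² = 2DS/H.
From Q* = √(2DS/H): S = Q*²H / (2D) = 772.6² × 17.2 / (2 × 24,800) = 206.9932.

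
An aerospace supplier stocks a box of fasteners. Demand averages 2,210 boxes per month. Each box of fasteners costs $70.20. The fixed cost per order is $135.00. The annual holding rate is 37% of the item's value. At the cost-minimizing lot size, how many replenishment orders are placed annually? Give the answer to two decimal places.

Annual demand D = 2,210 × 12 = 26,520.
Holding cost H = 0.37 × $70.20 = $25.9740 per unit per year.
The optimal lot size = √(2DS/H) = √(2 × 26,520 × 135 / 25.974) ≈ 525.05.
Orders per year = D / Q* = 26,520 / 525.05 ≈ 50.510.

N ≈ 50.51 orders per year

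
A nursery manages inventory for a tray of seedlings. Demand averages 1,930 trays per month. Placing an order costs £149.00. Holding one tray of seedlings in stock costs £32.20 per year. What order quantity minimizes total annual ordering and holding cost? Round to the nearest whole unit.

Annual demand D = 1,930 × 12 = 23,160.
EOQ = √(2DS / H) = √(2 × 23,160 × 149 / 32.2).
= √(6,901,680 / 32.2) = √214,337.8882 ≈ 462.966.

Q* ≈ 463 trays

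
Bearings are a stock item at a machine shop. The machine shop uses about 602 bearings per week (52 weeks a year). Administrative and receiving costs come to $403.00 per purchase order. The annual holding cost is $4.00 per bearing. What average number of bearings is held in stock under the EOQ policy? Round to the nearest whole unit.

Annual demand D = 602 × 52 = 31,304.
The optimal lot size = √(2DS/H) = √(2 × 31,304 × 403 / 4) ≈ 2511.52.
Average inventory = Q*/2 ≈ 2511.52 / 2 = 1255.762.

Average inventory ≈ 1,256 bearings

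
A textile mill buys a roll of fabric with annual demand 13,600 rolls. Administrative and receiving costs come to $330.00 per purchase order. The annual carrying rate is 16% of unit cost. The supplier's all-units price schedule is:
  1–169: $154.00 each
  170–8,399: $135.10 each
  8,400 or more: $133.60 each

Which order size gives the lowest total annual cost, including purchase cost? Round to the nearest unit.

Q* ≈ 644 rolls

Holding cost per unit per year at price C is H = 0.16·C.
Candidates are each tier's EOQ (if it falls in that tier) and each price-break quantity.
Tier 1 ($154.00): EOQ = 603.6 exceeds tier's upper bound 169, so this tier is dominated.
EOQ at $135.10 = 644.4 (feasible in tier 2): TC = 13,600×$135.10 + (13,600/644.4)×330 + (644.4/2)×0.16×$135.10 = $1,851,289.29.
EOQ at $133.60 = 648.0 < 8400, so use break Q=8400: TC = 13,600×$133.60 + (13,600/8400.0)×330 + (8400.0/2)×0.16×$133.60 = $1,907,273.49.
Lowest total cost is $1,851,289.29 at Q = 644.4.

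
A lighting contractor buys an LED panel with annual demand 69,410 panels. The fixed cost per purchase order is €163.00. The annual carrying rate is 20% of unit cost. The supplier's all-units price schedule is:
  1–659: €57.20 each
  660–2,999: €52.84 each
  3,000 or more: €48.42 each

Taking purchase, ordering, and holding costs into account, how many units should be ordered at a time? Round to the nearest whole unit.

Q* ≈ 3,000 panels

Holding cost per unit per year at price C is H = 0.20·C.
For each price level, check whether its EOQ is feasible; otherwise the best quantity at that price is the breakpoint.
Tier 1 (€57.20): EOQ = 1406.4 exceeds tier's upper bound 659, so this tier is dominated.
EOQ at €52.84 = 1463.3 (feasible in tier 2): TC = 69,410×€52.84 + (69,410/1463.3)×163 + (1463.3/2)×0.20×€52.84 = €3,683,088.20.
EOQ at €48.42 = 1528.6 < 3000, so use break Q=3000: TC = 69,410×€48.42 + (69,410/3000.0)×163 + (3000.0/2)×0.20×€48.42 = €3,379,129.48.
Lowest total cost is €3,379,129.48 at Q = 3000.0.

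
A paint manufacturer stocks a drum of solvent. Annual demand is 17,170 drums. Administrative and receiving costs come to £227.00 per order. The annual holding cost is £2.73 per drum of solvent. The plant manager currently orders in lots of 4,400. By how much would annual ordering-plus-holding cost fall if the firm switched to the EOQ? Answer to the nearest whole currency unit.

EOQ = √(2DS/H) = √(2 × 17,170 × 227 / 2.73) ≈ 1689.79.
Cost at Q* = (D/Q*)S + (Q*/2)H = √(2DSH) ≈ £4,613.12.
Cost at Q = 4,400: (17,170/4,400)×227 + (4,400/2)×2.73 = £885.82 + £6,006.00 = £6,891.82.
Excess = £6,891.82 − £4,613.12 = £2,278.70.

Extra cost ≈ £2,279 per year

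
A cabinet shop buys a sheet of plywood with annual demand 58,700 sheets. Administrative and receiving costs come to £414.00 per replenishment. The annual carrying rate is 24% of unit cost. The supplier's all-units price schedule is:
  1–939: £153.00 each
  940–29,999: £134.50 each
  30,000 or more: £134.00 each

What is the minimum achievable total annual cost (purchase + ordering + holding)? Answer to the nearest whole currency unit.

Holding cost per unit per year at price C is H = 0.24·C.
Candidates are each tier's EOQ (if it falls in that tier) and each price-break quantity.
Tier 1 (£153.00): EOQ = 1150.5 exceeds tier's upper bound 939, so this tier is dominated.
EOQ at £134.50 = 1227.1 (feasible in tier 2): TC = 58,700×£134.50 + (58,700/1227.1)×414 + (1227.1/2)×0.24×£134.50 = £7,934,759.65.
EOQ at £134.00 = 1229.4 < 30000, so use break Q=30000: TC = 58,700×£134.00 + (58,700/30000.0)×414 + (30000.0/2)×0.24×£134.00 = £8,349,010.06.
Lowest total cost among the candidates is at Q = 1227.1.

TC* ≈ £7,934,760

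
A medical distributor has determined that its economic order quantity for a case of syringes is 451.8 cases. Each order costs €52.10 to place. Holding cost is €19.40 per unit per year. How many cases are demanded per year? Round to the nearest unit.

D ≈ 38,004 cases per year

Squaring Q* = √(2DS/H) gives Q*² = 2DS/H.
From Q* = √(2DS/H): D = Q*²H / (2S) = 451.8² × 19.4 / (2 × 52.1) = 38003.751.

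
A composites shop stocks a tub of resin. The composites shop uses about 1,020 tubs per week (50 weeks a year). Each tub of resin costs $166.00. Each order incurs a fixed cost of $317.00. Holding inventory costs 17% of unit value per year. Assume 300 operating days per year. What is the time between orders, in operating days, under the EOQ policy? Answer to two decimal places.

Annual demand D = 1,020 × 50 = 51,000.
Holding cost H = 0.17 × $166.00 = $28.2200 per unit per year.
EOQ = √(2DS/H) = √(2 × 51,000 × 317 / 28.22) ≈ 1070.41.
Cycle time = Q*/D × 300 = 1070.41 / 51,000 × 300 ≈ 6.297 days.

T ≈ 6.30 days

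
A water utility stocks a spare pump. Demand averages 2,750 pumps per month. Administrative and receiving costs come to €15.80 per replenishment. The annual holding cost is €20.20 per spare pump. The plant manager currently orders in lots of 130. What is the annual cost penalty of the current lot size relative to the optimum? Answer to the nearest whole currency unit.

Extra cost ≈ €734 per year

Annual demand D = 2,750 × 12 = 33,000.
EOQ = √(2DS/H) = √(2 × 33,000 × 15.8 / 20.2) ≈ 227.21.
Cost at Q* = (D/Q*)S + (Q*/2)H = √(2DSH) ≈ €4,589.61.
Cost at Q = 130: (33,000/130)×15.8 + (130/2)×20.2 = €4,010.77 + €1,313.00 = €5,323.77.
Excess = €5,323.77 − €4,589.61 = €734.15.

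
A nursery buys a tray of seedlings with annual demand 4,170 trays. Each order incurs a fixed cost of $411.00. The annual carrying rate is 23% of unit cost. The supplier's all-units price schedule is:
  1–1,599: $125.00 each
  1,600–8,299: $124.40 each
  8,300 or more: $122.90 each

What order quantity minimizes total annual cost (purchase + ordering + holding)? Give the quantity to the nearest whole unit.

Holding cost per unit per year at price C is H = 0.23·C.
Evaluate total cost at each tier's feasible EOQ or, if the EOQ is below the tier, at the tier's minimum quantity.
EOQ at $125.00 = 345.3 (feasible in tier 1): TC = 4,170×$125.00 + (4,170/345.3)×411 + (345.3/2)×0.23×$125.00 = $531,177.11.
EOQ at $124.40 = 346.1 < 1600, so use break Q=1600: TC = 4,170×$124.40 + (4,170/1600.0)×411 + (1600.0/2)×0.23×$124.40 = $542,708.77.
EOQ at $122.90 = 348.2 < 8300, so use break Q=8300: TC = 4,170×$122.90 + (4,170/8300.0)×411 + (8300.0/2)×0.23×$122.90 = $630,007.54.
Lowest total cost is $531,177.11 at Q = 345.3.

Q* ≈ 345 trays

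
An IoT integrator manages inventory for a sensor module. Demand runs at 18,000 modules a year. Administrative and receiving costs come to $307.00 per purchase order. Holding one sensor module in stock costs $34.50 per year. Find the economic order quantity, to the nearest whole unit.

Q* ≈ 566 modules

EOQ = √(2DS / H) = √(2 × 18,000 × 307 / 34.5).
= √(11,052,000 / 34.5) = √320,347.8261 ≈ 565.993.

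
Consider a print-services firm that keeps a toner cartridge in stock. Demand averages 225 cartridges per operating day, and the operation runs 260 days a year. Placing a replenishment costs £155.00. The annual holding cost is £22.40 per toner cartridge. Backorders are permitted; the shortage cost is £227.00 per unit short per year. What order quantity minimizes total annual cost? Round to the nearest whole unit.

Annual demand D = 225 × 260 = 58,500.
With planned backorders, Q* = √(2DS/H) · √((H+B)/B).
√(2DS/H) = √(2 × 58,500 × 155 / 22.4) = 899.777.
√((H+B)/B) = √((22.4+227)/227) = 1.0482.
Q* ≈ 943.127.

Q* ≈ 943 cartridges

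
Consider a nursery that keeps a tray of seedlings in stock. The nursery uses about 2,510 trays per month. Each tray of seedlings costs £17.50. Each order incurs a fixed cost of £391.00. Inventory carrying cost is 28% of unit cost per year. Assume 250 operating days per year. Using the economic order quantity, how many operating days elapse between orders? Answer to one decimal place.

Annual demand D = 2,510 × 12 = 30,120.
Holding cost H = 0.28 × £17.50 = £4.9000 per unit per year.
The optimal lot size = √(2DS/H) = √(2 × 30,120 × 391 / 4.9) ≈ 2192.47.
Cycle time = Q*/D × 250 = 2192.47 / 30,120 × 250 ≈ 18.198 days.

T ≈ 18.2 days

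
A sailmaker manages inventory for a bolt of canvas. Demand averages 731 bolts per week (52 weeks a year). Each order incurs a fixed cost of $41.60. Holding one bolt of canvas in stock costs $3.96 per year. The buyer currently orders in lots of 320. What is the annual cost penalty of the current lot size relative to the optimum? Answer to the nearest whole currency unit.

Annual demand D = 731 × 52 = 38,012.
EOQ = √(2DS/H) = √(2 × 38,012 × 41.6 / 3.96) ≈ 893.66.
Cost at Q* = (D/Q*)S + (Q*/2)H = √(2DSH) ≈ $3,538.91.
Cost at Q = 320: (38,012/320)×41.6 + (320/2)×3.96 = $4,941.56 + $633.60 = $5,575.16.
Excess = $5,575.16 − $3,538.91 = $2,036.25.

Extra cost ≈ $2,036 per year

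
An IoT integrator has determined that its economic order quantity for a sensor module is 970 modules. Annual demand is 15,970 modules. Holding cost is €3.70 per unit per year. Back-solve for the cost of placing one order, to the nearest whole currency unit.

S ≈ €109

Invert the EOQ relation Q*² = 2DS/H.
From Q* = √(2DS/H): S = Q*²H / (2D) = 970² × 3.7 / (2 × 15,970) = 108.9959.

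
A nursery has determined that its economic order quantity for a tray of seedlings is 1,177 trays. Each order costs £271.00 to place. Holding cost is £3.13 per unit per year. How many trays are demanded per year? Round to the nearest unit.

The basic EOQ model gives Q* = √(2DS/H); rearrange for the unknown.
From Q* = √(2DS/H): D = Q*²H / (2S) = 1,177² × 3.13 / (2 × 271) = 8000.147.

D ≈ 8,000 trays per year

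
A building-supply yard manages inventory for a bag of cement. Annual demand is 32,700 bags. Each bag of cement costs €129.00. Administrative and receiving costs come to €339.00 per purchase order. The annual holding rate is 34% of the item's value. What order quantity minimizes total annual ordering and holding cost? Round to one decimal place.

Q* ≈ 711.0 bags

Holding cost H = 0.34 × €129.00 = €43.8600 per unit per year.
EOQ = √(2DS / H) = √(2 × 32,700 × 339 / 43.86).
= √(22,170,600 / 43.86) = √505,485.6361 ≈ 710.975.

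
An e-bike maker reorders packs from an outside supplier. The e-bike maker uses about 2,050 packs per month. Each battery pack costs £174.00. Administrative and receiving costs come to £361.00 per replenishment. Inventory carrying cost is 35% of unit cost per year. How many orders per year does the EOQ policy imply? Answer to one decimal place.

Annual demand D = 2,050 × 12 = 24,600.
Holding cost H = 0.35 × £174.00 = £60.9000 per unit per year.
EOQ = √(2DS/H) = √(2 × 24,600 × 361 / 60.9) ≈ 540.04.
Orders per year = D / Q* = 24,600 / 540.04 ≈ 45.552.

N ≈ 45.6 orders per year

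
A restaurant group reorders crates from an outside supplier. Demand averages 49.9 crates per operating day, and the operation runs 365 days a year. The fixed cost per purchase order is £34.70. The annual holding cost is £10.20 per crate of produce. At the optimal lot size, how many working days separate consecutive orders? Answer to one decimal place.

Annual demand D = 49.9 × 365 = 18,213.5.
EOQ = √(2DS/H) = √(2 × 18,213.5 × 34.7 / 10.2) ≈ 352.03.
Cycle time = Q*/D × 365 = 352.03 / 18,213.5 × 365 ≈ 7.055 days.

T ≈ 7.1 days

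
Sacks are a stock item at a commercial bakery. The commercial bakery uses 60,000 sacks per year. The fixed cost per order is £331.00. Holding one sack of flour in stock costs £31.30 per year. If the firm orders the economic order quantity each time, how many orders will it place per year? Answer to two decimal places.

The optimal lot size = √(2DS/H) = √(2 × 60,000 × 331 / 31.3) ≈ 1126.50.
Orders per year = D / Q* = 60,000 / 1126.50 ≈ 53.262.

N ≈ 53.26 orders per year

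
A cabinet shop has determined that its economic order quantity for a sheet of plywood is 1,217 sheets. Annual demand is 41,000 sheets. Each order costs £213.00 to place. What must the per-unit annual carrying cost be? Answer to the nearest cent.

Squaring Q* = √(2DS/H) gives Q*² = 2DS/H.
From Q* = √(2DS/H): H = 2DS / Q*² = 2 × 41,000 × 213 / 1,217² = 11.7927.

H ≈ £11.79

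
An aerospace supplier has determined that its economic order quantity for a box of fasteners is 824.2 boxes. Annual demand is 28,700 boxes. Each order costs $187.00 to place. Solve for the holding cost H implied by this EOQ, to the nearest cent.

The basic EOQ model gives Q* = √(2DS/H); rearrange for the unknown.
From Q* = √(2DS/H): H = 2DS / Q*² = 2 × 28,700 × 187 / 824.2² = 15.8011.

H ≈ $15.80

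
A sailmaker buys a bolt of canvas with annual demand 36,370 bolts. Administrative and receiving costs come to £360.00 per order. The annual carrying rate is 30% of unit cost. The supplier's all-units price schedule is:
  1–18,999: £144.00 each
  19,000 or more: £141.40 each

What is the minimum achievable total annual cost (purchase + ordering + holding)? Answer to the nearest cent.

TC* ≈ £5,270,914.10

Holding cost per unit per year at price C is H = 0.30·C.
Candidates are each tier's EOQ (if it falls in that tier) and each price-break quantity.
EOQ at £144.00 = 778.6 (feasible in tier 1): TC = 36,370×£144.00 + (36,370/778.6)×360 + (778.6/2)×0.30×£144.00 = £5,270,914.10.
EOQ at £141.40 = 785.7 < 19000, so use break Q=19000: TC = 36,370×£141.40 + (36,370/19000.0)×360 + (19000.0/2)×0.30×£141.40 = £5,546,397.12.
Lowest total cost among the candidates is at Q = 778.6.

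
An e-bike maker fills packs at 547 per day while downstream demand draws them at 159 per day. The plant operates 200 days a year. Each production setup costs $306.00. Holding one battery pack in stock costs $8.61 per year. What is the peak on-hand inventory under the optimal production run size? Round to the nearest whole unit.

Annual demand D = 159 × 200 = 31,800.
Production build-up factor (1 − d/p) = 1 − 159/547 = 0.7093.
Q* = √(2DS / (H(1 − d/p))) = √(2 × 31,800 × 306 / (8.61 × 0.7093)).
= √(19,461,600 / 6.1073) ≈ 1785.112.
Maximum inventory = Q*(1 − d/p) = 1785.112 × 0.7093 ≈ 1266.222.

I_max ≈ 1,266 packs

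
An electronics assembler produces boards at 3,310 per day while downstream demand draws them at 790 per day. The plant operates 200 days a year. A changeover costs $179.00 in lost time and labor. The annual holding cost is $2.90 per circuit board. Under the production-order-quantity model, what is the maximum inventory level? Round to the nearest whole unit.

I_max ≈ 3,854 boards

Annual demand D = 790 × 200 = 158,000.
Production build-up factor (1 − d/p) = 1 − 790/3,310 = 0.7613.
Q* = √(2DS / (H(1 − d/p))) = √(2 × 158,000 × 179 / (2.9 × 0.7613)).
= √(56,564,000 / 2.2079) ≈ 5061.565.
Maximum inventory = Q*(1 − d/p) = 5061.565 × 0.7613 ≈ 3853.517.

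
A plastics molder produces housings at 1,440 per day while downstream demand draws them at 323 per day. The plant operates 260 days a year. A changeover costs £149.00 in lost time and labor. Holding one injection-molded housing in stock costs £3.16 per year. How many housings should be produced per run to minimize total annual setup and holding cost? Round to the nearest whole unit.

Q* ≈ 3,195 housings

Annual demand D = 323 × 260 = 83,980.
Production build-up factor (1 − d/p) = 1 − 323/1,440 = 0.7757.
Q* = √(2DS / (H(1 − d/p))) = √(2 × 83,980 × 149 / (3.16 × 0.7757)).
= √(25,026,040 / 2.4512) ≈ 3195.267.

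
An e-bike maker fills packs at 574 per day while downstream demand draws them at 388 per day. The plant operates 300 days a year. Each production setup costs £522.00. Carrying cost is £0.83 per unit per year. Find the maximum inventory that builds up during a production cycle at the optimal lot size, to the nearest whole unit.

Annual demand D = 388 × 300 = 116,400.
Production build-up factor (1 − d/p) = 1 − 388/574 = 0.3240.
Q* = √(2DS / (H(1 − d/p))) = √(2 × 116,400 × 522 / (0.83 × 0.3240)).
= √(121,521,600 / 0.269) ≈ 21256.275.
Maximum inventory = Q*(1 − d/p) = 21256.275 × 0.3240 ≈ 6887.922.

I_max ≈ 6,888 packs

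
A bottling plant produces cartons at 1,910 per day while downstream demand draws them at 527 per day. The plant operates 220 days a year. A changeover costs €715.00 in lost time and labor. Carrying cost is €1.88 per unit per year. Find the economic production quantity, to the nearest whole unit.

Annual demand D = 527 × 220 = 115,940.
Production build-up factor (1 − d/p) = 1 − 527/1,910 = 0.7241.
Q* = √(2DS / (H(1 − d/p))) = √(2 × 115,940 × 715 / (1.88 × 0.7241)).
= √(165,794,200 / 1.3613) ≈ 11035.991.

Q* ≈ 11,036 cartons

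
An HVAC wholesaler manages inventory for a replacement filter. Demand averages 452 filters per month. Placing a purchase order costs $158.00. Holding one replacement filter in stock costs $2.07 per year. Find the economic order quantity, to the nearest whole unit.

Annual demand D = 452 × 12 = 5,424.
EOQ = √(2DS / H) = √(2 × 5,424 × 158 / 2.07).
= √(1,713,984 / 2.07) = √828,011.5942 ≈ 909.951.

Q* ≈ 910 filters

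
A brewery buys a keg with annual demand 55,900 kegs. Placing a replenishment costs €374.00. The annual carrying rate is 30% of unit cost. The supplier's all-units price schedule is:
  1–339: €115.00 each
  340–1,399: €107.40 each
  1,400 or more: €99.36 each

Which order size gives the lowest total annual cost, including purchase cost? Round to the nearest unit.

Holding cost per unit per year at price C is H = 0.30·C.
Evaluate total cost at each tier's feasible EOQ or, if the EOQ is below the tier, at the tier's minimum quantity.
Tier 1 (€115.00): EOQ = 1100.9 exceeds tier's upper bound 339, so this tier is dominated.
EOQ at €107.40 = 1139.2 (feasible in tier 2): TC = 55,900×€107.40 + (55,900/1139.2)×374 + (1139.2/2)×0.30×€107.40 = €6,040,364.51.
EOQ at €99.36 = 1184.4 < 1400, so use break Q=1400: TC = 55,900×€99.36 + (55,900/1400.0)×374 + (1400.0/2)×0.30×€99.36 = €5,590,022.89.
Lowest total cost is €5,590,022.89 at Q = 1400.0.

Q* ≈ 1,400 kegs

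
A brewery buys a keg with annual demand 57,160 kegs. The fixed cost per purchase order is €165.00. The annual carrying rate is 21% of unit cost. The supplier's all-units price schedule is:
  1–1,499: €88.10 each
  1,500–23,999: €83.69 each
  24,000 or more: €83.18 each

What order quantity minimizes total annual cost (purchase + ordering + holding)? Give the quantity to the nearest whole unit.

Holding cost per unit per year at price C is H = 0.21·C.
Evaluate total cost at each tier's feasible EOQ or, if the EOQ is below the tier, at the tier's minimum quantity.
EOQ at €88.10 = 1009.7 (feasible in tier 1): TC = 57,160×€88.10 + (57,160/1009.7)×165 + (1009.7/2)×0.21×€88.10 = €5,054,477.02.
EOQ at €83.69 = 1036.0 < 1500, so use break Q=1500: TC = 57,160×€83.69 + (57,160/1500.0)×165 + (1500.0/2)×0.21×€83.69 = €4,803,189.17.
EOQ at €83.18 = 1039.2 < 24000, so use break Q=24000: TC = 57,160×€83.18 + (57,160/24000.0)×165 + (24000.0/2)×0.21×€83.18 = €4,964,575.38.
Lowest total cost is €4,803,189.17 at Q = 1500.0.

Q* ≈ 1,500 kegs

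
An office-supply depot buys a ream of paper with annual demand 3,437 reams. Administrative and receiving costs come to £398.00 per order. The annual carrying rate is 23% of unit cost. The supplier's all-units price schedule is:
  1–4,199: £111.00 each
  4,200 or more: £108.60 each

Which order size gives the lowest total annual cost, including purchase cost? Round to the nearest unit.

Q* ≈ 327 reams

Holding cost per unit per year at price C is H = 0.23·C.
Candidates are each tier's EOQ (if it falls in that tier) and each price-break quantity.
EOQ at £111.00 = 327.4 (feasible in tier 1): TC = 3,437×£111.00 + (3,437/327.4)×398 + (327.4/2)×0.23×£111.00 = £389,864.41.
EOQ at £108.60 = 331.0 < 4200, so use break Q=4200: TC = 3,437×£108.60 + (3,437/4200.0)×398 + (4200.0/2)×0.23×£108.60 = £426,037.70.
Lowest total cost is £389,864.41 at Q = 327.4.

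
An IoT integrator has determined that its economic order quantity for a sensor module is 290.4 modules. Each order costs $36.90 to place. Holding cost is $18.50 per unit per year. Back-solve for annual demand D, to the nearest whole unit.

Squaring Q* = √(2DS/H) gives Q*² = 2DS/H.
From Q* = √(2DS/H): D = Q*²H / (2S) = 290.4² × 18.5 / (2 × 36.9) = 21140.176.

D ≈ 21,140 modules per year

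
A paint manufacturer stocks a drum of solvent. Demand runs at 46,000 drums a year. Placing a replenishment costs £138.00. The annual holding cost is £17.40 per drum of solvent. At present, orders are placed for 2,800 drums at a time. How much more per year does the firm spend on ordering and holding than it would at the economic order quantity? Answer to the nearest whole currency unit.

Extra cost ≈ £11,764 per year

EOQ = √(2DS/H) = √(2 × 46,000 × 138 / 17.4) ≈ 854.20.
Cost at Q* = (D/Q*)S + (Q*/2)H = √(2DSH) ≈ £14,863.05.
Cost at Q = 2,800: (46,000/2,800)×138 + (2,800/2)×17.4 = £2,267.14 + £24,360.00 = £26,627.14.
Excess = £26,627.14 − £14,863.05 = £11,764.09.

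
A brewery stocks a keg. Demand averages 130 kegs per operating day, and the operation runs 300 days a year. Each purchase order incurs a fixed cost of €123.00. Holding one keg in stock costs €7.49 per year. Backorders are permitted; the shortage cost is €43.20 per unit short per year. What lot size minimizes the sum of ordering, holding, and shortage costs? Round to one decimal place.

Annual demand D = 130 × 300 = 39,000.
With planned backorders, Q* = √(2DS/H) · √((H+B)/B).
√(2DS/H) = √(2 × 39,000 × 123 / 7.49) = 1131.772.
√((H+B)/B) = √((7.49+43.2)/43.2) = 1.0832.
Q* ≈ 1225.965.

Q* ≈ 1,226.0 kegs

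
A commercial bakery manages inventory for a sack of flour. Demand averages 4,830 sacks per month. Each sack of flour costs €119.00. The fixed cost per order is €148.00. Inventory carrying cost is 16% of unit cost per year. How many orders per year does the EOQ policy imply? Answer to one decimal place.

N ≈ 61.1 orders per year

Annual demand D = 4,830 × 12 = 57,960.
Holding cost H = 0.16 × €119.00 = €19.0400 per unit per year.
Q* = √(2DS/H) = √(2 × 57,960 × 148 / 19.04) ≈ 949.24.
Orders per year = D / Q* = 57,960 / 949.24 ≈ 61.059.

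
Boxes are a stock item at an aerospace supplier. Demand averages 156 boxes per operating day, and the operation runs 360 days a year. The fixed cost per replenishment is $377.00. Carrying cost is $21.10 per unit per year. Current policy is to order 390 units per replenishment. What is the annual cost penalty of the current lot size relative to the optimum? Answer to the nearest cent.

Extra cost ≈ $28,511.50 per year

Annual demand D = 156 × 360 = 56,160.
EOQ = √(2DS/H) = √(2 × 56,160 × 377 / 21.1) ≈ 1416.64.
Cost at Q* = (D/Q*)S + (Q*/2)H = √(2DSH) ≈ $29,891.00.
Cost at Q = 390: (56,160/390)×377 + (390/2)×21.1 = $54,288.00 + $4,114.50 = $58,402.50.
Excess = $58,402.50 − $29,891.00 = $28,511.50.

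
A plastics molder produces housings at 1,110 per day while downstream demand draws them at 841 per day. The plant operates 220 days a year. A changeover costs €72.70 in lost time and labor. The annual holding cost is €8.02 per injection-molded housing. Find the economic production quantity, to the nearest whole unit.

Q* ≈ 3,720 housings

Annual demand D = 841 × 220 = 185,020.
Production build-up factor (1 − d/p) = 1 − 841/1,110 = 0.2423.
Q* = √(2DS / (H(1 − d/p))) = √(2 × 185,020 × 72.7 / (8.02 × 0.2423)).
= √(26,901,908 / 1.9436) ≈ 3720.401.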